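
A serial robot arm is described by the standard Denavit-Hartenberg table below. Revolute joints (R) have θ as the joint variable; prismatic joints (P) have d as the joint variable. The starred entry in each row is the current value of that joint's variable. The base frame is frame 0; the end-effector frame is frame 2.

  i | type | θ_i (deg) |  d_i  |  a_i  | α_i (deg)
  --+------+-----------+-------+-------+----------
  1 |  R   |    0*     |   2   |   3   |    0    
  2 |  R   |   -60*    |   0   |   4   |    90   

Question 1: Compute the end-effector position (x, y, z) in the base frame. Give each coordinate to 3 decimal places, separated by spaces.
after link 1: o_1 = (3.0000, 0.0000, 2.0000)
after link 2: o_2 = (5.0000, -3.4641, 2.0000)

5.000 -3.464 2.000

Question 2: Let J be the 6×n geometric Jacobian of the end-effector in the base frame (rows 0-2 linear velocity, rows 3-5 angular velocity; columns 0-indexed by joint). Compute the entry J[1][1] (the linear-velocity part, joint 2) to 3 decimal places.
axis z_1 = (0.0000,0.0000,1.0000); lever o_n−o_1 = (2.0000,-3.4641,0.0000)
cross product → J_v[:, 1] = (3.4641,2.0000,-0.0000)
J_ω[:, 1] = z_1
entry J[1][1] = 2.0000

2.000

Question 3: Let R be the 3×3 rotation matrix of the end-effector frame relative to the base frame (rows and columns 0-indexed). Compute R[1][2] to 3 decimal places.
End-effector z-axis (col 2 of R) = (-0.8660,-0.5000,0.0000)
R[1][2] = -0.5000

-0.500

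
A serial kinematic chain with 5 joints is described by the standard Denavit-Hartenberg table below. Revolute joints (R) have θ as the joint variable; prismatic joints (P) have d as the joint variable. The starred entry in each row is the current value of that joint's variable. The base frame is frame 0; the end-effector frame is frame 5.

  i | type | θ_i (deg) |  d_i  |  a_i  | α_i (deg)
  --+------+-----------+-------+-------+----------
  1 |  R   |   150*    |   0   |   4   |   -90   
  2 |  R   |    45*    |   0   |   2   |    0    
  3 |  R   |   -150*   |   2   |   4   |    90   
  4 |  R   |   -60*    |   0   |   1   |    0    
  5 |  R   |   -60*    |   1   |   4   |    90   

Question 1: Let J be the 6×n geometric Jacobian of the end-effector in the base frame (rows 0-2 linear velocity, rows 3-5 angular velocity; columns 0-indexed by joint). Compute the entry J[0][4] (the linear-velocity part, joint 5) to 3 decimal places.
axis z_4 = (0.8365,-0.4830,-0.2588); lever o_n−o_4 = (2.1203,2.7759,-2.1907)
cross product → J_v[:, 4] = (1.7765,1.2838,3.3461)
J_ω[:, 4] = z_4
entry J[0][4] = 1.7765

1.776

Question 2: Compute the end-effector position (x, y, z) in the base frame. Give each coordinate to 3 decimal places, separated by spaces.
after link 1: o_1 = (-3.4641, 2.0000, 0.0000)
after link 2: o_2 = (-4.6888, 2.7071, -1.4142)
after link 3: o_3 = (-4.7923, 0.4574, 2.4495)
after link 4: o_4 = (-4.2472, 1.1427, 2.9325)
after link 5: o_5 = (-2.1269, 3.9186, 0.7418)

-2.127 3.919 0.742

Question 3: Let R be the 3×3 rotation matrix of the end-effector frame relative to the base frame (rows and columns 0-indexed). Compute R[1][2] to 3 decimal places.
-0.321

End-effector z-axis (col 2 of R) = (-0.4441,-0.3209,-0.8365)
R[1][2] = -0.3209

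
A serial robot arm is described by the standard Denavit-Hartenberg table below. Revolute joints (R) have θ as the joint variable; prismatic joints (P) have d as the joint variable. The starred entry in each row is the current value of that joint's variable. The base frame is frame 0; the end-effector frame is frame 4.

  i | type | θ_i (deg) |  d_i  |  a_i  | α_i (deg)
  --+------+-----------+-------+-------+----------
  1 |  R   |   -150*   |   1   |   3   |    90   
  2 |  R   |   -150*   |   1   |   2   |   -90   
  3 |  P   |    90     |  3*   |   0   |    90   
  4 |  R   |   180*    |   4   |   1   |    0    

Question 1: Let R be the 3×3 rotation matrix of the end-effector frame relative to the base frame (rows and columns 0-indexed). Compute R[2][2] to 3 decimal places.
-0.500

End-effector z-axis (col 2 of R) = (0.7500,0.4330,-0.5000)
R[2][2] = -0.5000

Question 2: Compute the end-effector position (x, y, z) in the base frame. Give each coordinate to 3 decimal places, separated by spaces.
-0.397 2.080 -4.598

after link 1: o_1 = (-2.5981, -1.5000, 1.0000)
after link 2: o_2 = (-1.5981, 0.2321, 0.0000)
after link 3: o_3 = (-2.8971, -0.5179, -2.5981)
after link 4: o_4 = (-0.3971, 2.0801, -4.5981)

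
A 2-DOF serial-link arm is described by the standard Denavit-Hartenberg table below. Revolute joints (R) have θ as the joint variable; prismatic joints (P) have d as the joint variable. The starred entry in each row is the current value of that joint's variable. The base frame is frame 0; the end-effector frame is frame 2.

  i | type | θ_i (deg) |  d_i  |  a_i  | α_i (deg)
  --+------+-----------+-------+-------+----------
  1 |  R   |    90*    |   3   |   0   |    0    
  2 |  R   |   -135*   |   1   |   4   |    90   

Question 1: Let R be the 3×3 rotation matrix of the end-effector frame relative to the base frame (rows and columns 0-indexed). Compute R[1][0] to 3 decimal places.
-0.707

End-effector x-axis (col 0 of R) = (0.7071,-0.7071,0.0000)
R[1][0] = -0.7071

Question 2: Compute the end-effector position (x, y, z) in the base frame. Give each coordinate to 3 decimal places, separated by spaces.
2.828 -2.828 4.000

after link 1: o_1 = (0.0000, 0.0000, 3.0000)
after link 2: o_2 = (2.8284, -2.8284, 4.0000)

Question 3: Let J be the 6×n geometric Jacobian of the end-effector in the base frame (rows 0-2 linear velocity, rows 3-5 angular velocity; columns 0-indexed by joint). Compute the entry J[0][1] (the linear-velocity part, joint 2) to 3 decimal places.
axis z_1 = (0.0000,0.0000,1.0000); lever o_n−o_1 = (2.8284,-2.8284,1.0000)
cross product → J_v[:, 1] = (2.8284,2.8284,-0.0000)
J_ω[:, 1] = z_1
entry J[0][1] = 2.8284

2.828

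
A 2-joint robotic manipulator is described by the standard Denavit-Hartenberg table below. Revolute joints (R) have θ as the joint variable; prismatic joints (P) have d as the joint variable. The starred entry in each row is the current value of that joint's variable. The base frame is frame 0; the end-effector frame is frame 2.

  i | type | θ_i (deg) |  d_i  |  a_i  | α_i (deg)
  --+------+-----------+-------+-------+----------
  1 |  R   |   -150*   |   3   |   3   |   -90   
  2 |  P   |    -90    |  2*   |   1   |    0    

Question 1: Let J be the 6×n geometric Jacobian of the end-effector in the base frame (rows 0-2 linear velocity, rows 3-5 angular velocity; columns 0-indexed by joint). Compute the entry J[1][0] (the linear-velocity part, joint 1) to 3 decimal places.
axis z_0 = ẑ; lever o_n−o_0 = (-1.5981,-3.2321,4.0000)
cross product → J_v[:, 0] = (3.2321,-1.5981,0.0000)
J_ω[:, 0] = z_0
entry J[1][0] = -1.5981

-1.598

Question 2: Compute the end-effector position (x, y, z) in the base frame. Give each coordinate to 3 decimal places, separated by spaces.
after link 1: o_1 = (-2.5981, -1.5000, 3.0000)
after link 2: o_2 = (-1.5981, -3.2321, 4.0000)

-1.598 -3.232 4.000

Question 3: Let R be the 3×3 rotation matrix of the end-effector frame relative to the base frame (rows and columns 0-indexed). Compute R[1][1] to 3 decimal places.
-0.500

End-effector y-axis (col 1 of R) = (-0.8660,-0.5000,-0.0000)
R[1][1] = -0.5000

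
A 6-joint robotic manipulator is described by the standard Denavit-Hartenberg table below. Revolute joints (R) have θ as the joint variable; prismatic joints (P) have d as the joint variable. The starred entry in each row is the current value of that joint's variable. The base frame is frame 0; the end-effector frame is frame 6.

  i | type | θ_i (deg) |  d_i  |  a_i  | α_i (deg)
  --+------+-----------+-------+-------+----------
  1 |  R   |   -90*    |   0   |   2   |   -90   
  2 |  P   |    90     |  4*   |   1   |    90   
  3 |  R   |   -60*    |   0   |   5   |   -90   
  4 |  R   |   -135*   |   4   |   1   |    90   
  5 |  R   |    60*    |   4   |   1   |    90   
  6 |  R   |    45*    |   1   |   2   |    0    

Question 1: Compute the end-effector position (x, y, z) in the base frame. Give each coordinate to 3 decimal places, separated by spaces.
7.663 -0.345 -5.341

after link 1: o_1 = (0.0000, -2.0000, 0.0000)
after link 2: o_2 = (4.0000, -2.0000, -1.0000)
after link 3: o_3 = (-0.3301, -2.0000, -3.5000)
after link 4: o_4 = (2.2822, -2.7071, -6.6105)
after link 5: o_5 = (5.4709, -0.2322, -5.7696)
after link 6: o_6 = (7.6627, -0.3446, -5.3410)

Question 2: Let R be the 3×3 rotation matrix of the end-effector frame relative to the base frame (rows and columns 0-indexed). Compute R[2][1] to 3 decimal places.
0.655

End-effector y-axis (col 1 of R) = (-0.0897,0.7500,0.6553)
R[2][1] = 0.6553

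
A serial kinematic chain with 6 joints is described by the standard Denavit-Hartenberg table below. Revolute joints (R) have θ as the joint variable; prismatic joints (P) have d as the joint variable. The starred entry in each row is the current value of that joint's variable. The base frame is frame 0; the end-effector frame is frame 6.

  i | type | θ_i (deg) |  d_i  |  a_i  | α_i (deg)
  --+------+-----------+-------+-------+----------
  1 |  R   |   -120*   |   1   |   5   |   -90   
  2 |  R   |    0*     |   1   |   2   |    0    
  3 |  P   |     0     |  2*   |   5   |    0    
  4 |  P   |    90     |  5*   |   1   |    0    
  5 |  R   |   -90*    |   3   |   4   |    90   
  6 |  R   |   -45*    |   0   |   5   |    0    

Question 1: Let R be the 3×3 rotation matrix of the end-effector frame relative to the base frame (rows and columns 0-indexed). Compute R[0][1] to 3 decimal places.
End-effector y-axis (col 1 of R) = (0.2588,-0.9659,-0.0000)
R[0][1] = 0.2588

0.259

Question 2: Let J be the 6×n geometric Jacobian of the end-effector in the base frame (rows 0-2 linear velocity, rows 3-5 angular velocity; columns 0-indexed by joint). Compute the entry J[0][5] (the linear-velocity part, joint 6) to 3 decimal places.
axis z_5 = (0.0000,0.0000,1.0000); lever o_n−o_5 = (-4.8296,-1.2941,0.0000)
cross product → J_v[:, 5] = (1.2941,-4.8296,0.0000)
J_ω[:, 5] = z_5
entry J[0][5] = 1.2941

1.294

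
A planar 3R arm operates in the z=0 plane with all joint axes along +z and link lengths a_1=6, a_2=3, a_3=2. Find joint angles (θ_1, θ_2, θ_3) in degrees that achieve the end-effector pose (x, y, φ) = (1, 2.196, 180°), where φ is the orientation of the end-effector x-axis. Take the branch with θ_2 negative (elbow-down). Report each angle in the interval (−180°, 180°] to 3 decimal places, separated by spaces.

wrist centre = target − a_3·(cos φ, sin φ) = (3.0000, 2.1960)
cos θ_2 = (13.8224−6²−3²)/(2·6·3) = -0.8660; θ_2 = -150.0021° (elbow-down)
β = atan2(2.1960,3.0000) = 36.2041°; ψ = atan2(-1.4999,3.4019) = -23.7930°
θ_1 = β − ψ = 59.9971°
θ_3 = φ − θ_1 − θ_2 = -89.9950° (wrapped to (-180°,180°])

59.997 -150.002 -89.995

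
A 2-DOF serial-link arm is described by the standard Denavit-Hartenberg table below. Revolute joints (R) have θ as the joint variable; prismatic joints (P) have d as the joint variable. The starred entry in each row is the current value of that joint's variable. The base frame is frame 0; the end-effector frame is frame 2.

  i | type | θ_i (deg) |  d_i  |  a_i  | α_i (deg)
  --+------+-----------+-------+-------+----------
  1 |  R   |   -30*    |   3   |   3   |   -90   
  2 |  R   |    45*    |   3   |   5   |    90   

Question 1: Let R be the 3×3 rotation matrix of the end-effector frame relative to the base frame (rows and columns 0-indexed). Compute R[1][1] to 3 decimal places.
End-effector y-axis (col 1 of R) = (0.5000,0.8660,0.0000)
R[1][1] = 0.8660

0.866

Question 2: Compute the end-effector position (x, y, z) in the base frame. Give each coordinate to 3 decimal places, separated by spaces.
after link 1: o_1 = (2.5981, -1.5000, 3.0000)
after link 2: o_2 = (7.1599, -0.6697, -0.5355)

7.160 -0.670 -0.536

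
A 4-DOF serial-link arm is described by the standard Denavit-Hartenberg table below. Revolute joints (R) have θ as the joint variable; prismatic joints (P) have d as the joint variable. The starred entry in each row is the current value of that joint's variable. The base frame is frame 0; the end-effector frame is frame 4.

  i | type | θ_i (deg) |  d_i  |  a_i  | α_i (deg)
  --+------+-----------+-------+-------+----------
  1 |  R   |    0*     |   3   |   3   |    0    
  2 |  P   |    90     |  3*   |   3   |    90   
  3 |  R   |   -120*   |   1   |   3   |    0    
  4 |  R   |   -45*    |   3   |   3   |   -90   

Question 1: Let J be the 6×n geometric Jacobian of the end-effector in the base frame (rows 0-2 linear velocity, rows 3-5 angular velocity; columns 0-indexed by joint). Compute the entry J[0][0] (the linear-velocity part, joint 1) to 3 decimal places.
1.398

axis z_0 = ẑ; lever o_n−o_0 = (7.0000,-1.3978,2.6255)
cross product → J_v[:, 0] = (1.3978,7.0000,-0.0000)
J_ω[:, 0] = z_0
entry J[0][0] = 1.3978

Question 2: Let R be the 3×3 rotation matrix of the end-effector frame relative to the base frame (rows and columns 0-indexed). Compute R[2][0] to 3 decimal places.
-0.259

End-effector x-axis (col 0 of R) = (-0.0000,-0.9659,-0.2588)
R[2][0] = -0.2588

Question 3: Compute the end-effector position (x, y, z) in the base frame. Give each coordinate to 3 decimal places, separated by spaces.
after link 1: o_1 = (3.0000, 0.0000, 3.0000)
after link 2: o_2 = (3.0000, 3.0000, 6.0000)
after link 3: o_3 = (4.0000, 1.5000, 3.4019)
after link 4: o_4 = (7.0000, -1.3978, 2.6255)

7.000 -1.398 2.625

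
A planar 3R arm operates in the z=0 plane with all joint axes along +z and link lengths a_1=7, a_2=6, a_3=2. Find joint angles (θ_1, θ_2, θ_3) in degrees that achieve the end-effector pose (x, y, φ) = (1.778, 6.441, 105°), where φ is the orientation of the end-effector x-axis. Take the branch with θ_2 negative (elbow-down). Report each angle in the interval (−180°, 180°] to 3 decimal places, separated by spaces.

119.999 -135.001 120.002

wrist centre = target − a_3·(cos φ, sin φ) = (2.2956, 4.5091)
cos θ_2 = (25.6024−7²−6²)/(2·7·6) = -0.7071; θ_2 = -135.0006° (elbow-down)
β = atan2(4.5091,2.2956) = 63.0190°; ψ = atan2(-4.2426,2.7573) = -56.9797°
θ_1 = β − ψ = 119.9987°
θ_3 = φ − θ_1 − θ_2 = 120.0019° (wrapped to (-180°,180°])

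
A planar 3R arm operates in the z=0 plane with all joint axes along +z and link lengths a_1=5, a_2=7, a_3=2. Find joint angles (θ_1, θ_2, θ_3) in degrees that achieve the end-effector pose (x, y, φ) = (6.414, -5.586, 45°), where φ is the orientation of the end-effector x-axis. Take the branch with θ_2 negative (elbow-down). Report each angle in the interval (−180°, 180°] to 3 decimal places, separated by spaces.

wrist centre = target − a_3·(cos φ, sin φ) = (4.9998, -7.0002)
cos θ_2 = (74.0009−5²−7²)/(2·5·7) = 0.0000; θ_2 = -89.9993° (elbow-down)
β = atan2(-7.0002,4.9998) = -54.4643°; ψ = atan2(-7.0000,5.0001) = -54.4619°
θ_1 = β − ψ = -0.0024°
θ_3 = φ − θ_1 − θ_2 = 135.0017° (wrapped to (-180°,180°])

-0.002 -89.999 135.002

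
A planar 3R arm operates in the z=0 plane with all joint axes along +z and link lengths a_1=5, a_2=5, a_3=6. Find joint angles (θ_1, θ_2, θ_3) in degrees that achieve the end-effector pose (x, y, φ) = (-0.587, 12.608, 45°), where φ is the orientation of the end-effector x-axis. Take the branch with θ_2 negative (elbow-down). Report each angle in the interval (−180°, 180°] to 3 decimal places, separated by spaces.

134.996 -29.992 -60.003

wrist centre = target − a_3·(cos φ, sin φ) = (-4.8296, 8.3654)
cos θ_2 = (93.3047−5²−5²)/(2·5·5) = 0.8661; θ_2 = -29.9922° (elbow-down)
β = atan2(8.3654,-4.8296) = 119.9995°; ψ = atan2(-2.4994,9.3305) = -14.9961°
θ_1 = β − ψ = 134.9956°
θ_3 = φ − θ_1 − θ_2 = -60.0034° (wrapped to (-180°,180°])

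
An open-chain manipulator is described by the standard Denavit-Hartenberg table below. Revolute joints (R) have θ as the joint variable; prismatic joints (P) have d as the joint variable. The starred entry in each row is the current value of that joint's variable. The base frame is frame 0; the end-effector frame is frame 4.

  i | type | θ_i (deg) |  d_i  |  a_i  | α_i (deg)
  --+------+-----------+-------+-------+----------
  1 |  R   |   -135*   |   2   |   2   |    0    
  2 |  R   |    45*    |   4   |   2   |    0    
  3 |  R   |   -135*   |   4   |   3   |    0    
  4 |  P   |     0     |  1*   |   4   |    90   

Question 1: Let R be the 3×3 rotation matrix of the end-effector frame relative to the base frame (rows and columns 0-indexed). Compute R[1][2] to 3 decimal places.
End-effector z-axis (col 2 of R) = (0.7071,0.7071,0.0000)
R[1][2] = 0.7071

0.707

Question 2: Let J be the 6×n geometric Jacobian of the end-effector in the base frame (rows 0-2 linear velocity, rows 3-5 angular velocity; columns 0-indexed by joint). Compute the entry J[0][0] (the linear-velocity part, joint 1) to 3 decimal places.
-1.536

axis z_0 = ẑ; lever o_n−o_0 = (-6.3640,1.5355,11.0000)
cross product → J_v[:, 0] = (-1.5355,-6.3640,0.0000)
J_ω[:, 0] = z_0
entry J[0][0] = -1.5355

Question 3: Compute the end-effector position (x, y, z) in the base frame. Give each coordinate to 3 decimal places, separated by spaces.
-6.364 1.536 11.000

after link 1: o_1 = (-1.4142, -1.4142, 2.0000)
after link 2: o_2 = (-1.4142, -3.4142, 6.0000)
after link 3: o_3 = (-3.5355, -1.2929, 10.0000)
after link 4: o_4 = (-6.3640, 1.5355, 11.0000)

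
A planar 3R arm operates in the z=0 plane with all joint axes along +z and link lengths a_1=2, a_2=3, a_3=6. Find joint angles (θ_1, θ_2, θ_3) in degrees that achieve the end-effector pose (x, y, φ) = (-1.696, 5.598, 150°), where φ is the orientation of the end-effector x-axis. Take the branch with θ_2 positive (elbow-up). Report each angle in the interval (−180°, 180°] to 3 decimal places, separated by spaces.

wrist centre = target − a_3·(cos φ, sin φ) = (3.5002, 2.5980)
cos θ_2 = (19.0007−2²−3²)/(2·2·3) = 0.5001; θ_2 = 59.9963° (elbow-up)
β = atan2(2.5980,3.5002) = 36.5848°; ψ = atan2(2.5980,3.5002) = 36.5844°
θ_1 = β − ψ = 0.0003°
θ_3 = φ − θ_1 − θ_2 = 90.0034° (wrapped to (-180°,180°])

0.000 59.996 90.003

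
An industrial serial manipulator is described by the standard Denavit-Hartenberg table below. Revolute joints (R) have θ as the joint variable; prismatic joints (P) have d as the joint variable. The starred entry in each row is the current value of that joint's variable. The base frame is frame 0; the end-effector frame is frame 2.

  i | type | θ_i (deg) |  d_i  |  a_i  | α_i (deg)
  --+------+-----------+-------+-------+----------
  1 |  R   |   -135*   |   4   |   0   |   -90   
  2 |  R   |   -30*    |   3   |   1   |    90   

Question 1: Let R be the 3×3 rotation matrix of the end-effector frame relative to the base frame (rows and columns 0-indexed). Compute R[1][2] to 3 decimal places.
End-effector z-axis (col 2 of R) = (0.3536,0.3536,0.8660)
R[1][2] = 0.3536

0.354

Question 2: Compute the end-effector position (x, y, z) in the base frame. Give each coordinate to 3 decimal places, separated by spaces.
1.509 -2.734 4.500

after link 1: o_1 = (0.0000, 0.0000, 4.0000)
after link 2: o_2 = (1.5089, -2.7337, 4.5000)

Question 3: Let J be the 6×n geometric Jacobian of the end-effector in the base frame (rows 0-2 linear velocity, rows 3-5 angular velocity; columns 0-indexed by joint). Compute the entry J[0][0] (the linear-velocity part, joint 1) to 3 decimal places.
axis z_0 = ẑ; lever o_n−o_0 = (1.5089,-2.7337,4.5000)
cross product → J_v[:, 0] = (2.7337,1.5089,-0.0000)
J_ω[:, 0] = z_0
entry J[0][0] = 2.7337

2.734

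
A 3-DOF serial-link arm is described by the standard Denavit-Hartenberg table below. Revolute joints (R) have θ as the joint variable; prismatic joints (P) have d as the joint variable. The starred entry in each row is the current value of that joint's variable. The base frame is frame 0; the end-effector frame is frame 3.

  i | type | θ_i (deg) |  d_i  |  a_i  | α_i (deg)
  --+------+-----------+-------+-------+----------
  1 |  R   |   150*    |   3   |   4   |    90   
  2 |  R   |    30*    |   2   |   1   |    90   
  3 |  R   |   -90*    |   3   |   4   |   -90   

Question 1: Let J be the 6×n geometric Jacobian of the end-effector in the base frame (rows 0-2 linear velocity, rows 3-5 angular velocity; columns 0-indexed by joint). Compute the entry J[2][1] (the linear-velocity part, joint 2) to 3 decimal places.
2.366

axis z_1 = (0.5000,0.8660,0.0000); lever o_n−o_1 = (-3.0490,-0.5490,-2.0981)
cross product → J_v[:, 1] = (-1.8170,1.0490,2.3660)
J_ω[:, 1] = z_1
entry J[2][1] = 2.3660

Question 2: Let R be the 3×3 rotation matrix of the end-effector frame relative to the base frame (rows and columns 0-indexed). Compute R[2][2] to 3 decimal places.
0.500

End-effector z-axis (col 2 of R) = (-0.7500,0.4330,0.5000)
R[2][2] = 0.5000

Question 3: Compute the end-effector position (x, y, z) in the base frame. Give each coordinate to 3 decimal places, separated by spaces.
after link 1: o_1 = (-3.4641, 2.0000, 3.0000)
after link 2: o_2 = (-3.2141, 4.1651, 3.5000)
after link 3: o_3 = (-6.5131, 1.4510, 0.9019)

-6.513 1.451 0.902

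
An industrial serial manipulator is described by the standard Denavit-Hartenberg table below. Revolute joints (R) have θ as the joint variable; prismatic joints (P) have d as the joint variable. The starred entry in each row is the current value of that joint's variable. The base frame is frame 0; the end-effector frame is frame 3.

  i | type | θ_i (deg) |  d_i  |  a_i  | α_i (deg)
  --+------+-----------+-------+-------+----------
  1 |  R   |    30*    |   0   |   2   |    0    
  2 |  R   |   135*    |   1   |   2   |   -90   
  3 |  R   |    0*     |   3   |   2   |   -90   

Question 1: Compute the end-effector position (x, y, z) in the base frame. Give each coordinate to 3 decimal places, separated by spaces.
-2.908 -0.863 1.000

after link 1: o_1 = (1.7321, 1.0000, 0.0000)
after link 2: o_2 = (-0.1998, 1.5176, 1.0000)
after link 3: o_3 = (-2.9081, -0.8625, 1.0000)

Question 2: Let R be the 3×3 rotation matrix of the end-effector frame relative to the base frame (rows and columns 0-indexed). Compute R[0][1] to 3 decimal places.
0.259

End-effector y-axis (col 1 of R) = (0.2588,0.9659,-0.0000)
R[0][1] = 0.2588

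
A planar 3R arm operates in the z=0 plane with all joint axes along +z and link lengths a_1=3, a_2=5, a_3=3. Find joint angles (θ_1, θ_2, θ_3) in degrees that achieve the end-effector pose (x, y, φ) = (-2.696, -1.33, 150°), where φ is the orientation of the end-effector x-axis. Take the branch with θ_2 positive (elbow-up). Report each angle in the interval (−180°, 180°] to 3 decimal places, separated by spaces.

wrist centre = target − a_3·(cos φ, sin φ) = (-0.0979, -2.8300)
cos θ_2 = (8.0185−3²−5²)/(2·3·5) = -0.8661; θ_2 = 150.0029° (elbow-up)
β = atan2(-2.8300,-0.0979) = -91.9818°; ψ = atan2(2.4998,-1.3303) = 118.0195°
θ_1 = β − ψ = -210.0013°
θ_3 = φ − θ_1 − θ_2 = -150.0016° (wrapped to (-180°,180°])

149.999 150.003 -150.002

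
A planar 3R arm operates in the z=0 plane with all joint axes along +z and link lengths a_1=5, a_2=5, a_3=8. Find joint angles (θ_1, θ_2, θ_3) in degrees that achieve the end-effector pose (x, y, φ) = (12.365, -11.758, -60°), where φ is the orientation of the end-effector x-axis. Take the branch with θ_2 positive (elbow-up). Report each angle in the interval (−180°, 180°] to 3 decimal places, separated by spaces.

-45.003 30.003 -45.000

wrist centre = target − a_3·(cos φ, sin φ) = (8.3650, -4.8298)
cos θ_2 = (93.3002−5²−5²)/(2·5·5) = 0.8660; θ_2 = 30.0025° (elbow-up)
β = atan2(-4.8298,8.3650) = -30.0013°; ψ = atan2(2.5002,9.3300) = 15.0013°
θ_1 = β − ψ = -45.0026°
θ_3 = φ − θ_1 − θ_2 = -44.9999° (wrapped to (-180°,180°])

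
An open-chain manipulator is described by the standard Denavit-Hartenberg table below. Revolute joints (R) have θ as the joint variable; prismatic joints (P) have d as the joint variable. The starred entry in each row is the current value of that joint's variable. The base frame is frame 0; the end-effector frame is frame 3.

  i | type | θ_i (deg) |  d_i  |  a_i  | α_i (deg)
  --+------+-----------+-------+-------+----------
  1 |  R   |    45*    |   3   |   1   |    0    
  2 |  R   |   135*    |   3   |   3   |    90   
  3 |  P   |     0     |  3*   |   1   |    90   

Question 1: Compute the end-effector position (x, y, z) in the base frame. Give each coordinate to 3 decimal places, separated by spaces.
-3.293 3.707 6.000

after link 1: o_1 = (0.7071, 0.7071, 3.0000)
after link 2: o_2 = (-2.2929, 0.7071, 6.0000)
after link 3: o_3 = (-3.2929, 3.7071, 6.0000)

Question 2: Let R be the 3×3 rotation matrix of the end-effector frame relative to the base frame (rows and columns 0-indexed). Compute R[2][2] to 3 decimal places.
-1.000

End-effector z-axis (col 2 of R) = (0.0000,0.0000,-1.0000)
R[2][2] = -1.0000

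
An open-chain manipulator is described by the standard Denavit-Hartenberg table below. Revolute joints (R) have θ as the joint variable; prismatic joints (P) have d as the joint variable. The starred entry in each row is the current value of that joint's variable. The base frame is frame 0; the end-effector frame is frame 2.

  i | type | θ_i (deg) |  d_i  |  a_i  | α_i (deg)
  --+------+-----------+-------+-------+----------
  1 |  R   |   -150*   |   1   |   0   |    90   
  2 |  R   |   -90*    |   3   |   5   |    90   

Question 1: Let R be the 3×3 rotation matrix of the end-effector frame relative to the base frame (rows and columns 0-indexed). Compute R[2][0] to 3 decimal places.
-1.000

End-effector x-axis (col 0 of R) = (-0.0000,0.0000,-1.0000)
R[2][0] = -1.0000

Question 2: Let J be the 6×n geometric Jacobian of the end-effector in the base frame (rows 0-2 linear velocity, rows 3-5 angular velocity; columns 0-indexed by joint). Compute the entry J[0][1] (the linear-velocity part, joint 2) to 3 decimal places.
-4.330

axis z_1 = (-0.5000,0.8660,0.0000); lever o_n−o_1 = (-1.5000,2.5981,-5.0000)
cross product → J_v[:, 1] = (-4.3301,-2.5000,0.0000)
J_ω[:, 1] = z_1
entry J[0][1] = -4.3301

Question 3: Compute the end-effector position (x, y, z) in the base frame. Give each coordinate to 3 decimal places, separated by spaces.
-1.500 2.598 -4.000

after link 1: o_1 = (0.0000, 0.0000, 1.0000)
after link 2: o_2 = (-1.5000, 2.5981, -4.0000)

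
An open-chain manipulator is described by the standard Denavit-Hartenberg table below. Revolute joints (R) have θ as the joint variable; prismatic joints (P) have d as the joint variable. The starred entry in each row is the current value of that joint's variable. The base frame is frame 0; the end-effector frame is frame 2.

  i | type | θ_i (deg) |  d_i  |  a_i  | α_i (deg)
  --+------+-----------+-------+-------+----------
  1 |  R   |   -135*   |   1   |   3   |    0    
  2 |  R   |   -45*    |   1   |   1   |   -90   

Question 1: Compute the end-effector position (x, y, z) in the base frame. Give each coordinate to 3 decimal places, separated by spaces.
-3.121 -2.121 2.000

after link 1: o_1 = (-2.1213, -2.1213, 1.0000)
after link 2: o_2 = (-3.1213, -2.1213, 2.0000)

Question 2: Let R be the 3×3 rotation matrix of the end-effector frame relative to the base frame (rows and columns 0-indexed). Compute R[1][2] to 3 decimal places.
-1.000

End-effector z-axis (col 2 of R) = (0.0000,-1.0000,0.0000)
R[1][2] = -1.0000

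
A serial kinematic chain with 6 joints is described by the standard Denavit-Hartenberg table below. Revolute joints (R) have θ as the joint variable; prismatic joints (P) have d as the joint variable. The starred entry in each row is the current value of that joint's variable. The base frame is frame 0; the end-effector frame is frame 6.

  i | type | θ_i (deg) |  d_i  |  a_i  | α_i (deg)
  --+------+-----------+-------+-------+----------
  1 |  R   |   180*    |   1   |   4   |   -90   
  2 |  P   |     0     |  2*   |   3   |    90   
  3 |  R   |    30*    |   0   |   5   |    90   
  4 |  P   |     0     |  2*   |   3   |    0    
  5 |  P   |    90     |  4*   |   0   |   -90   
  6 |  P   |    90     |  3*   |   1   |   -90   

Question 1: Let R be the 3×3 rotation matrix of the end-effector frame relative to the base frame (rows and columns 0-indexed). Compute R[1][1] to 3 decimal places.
-0.500

End-effector y-axis (col 1 of R) = (-0.8660,-0.5000,-0.0000)
R[1][1] = -0.5000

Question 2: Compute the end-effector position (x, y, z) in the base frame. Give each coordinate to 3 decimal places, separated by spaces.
after link 1: o_1 = (-4.0000, 0.0000, 1.0000)
after link 2: o_2 = (-7.0000, -2.0000, 1.0000)
after link 3: o_3 = (-11.3301, -4.5000, 1.0000)
after link 4: o_4 = (-14.9282, -4.2679, 1.0000)
after link 5: o_5 = (-16.9282, -0.8038, 1.0000)
after link 6: o_6 = (-13.8301, -0.1699, 1.0000)

-13.830 -0.170 1.000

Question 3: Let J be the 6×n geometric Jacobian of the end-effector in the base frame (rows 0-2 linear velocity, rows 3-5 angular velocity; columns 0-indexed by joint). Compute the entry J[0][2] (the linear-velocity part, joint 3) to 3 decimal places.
axis z_2 = (0.0000,0.0000,1.0000); lever o_n−o_2 = (-6.8301,1.8301,0.0000)
cross product → J_v[:, 2] = (-1.8301,-6.8301,0.0000)
J_ω[:, 2] = z_2
entry J[0][2] = -1.8301

-1.830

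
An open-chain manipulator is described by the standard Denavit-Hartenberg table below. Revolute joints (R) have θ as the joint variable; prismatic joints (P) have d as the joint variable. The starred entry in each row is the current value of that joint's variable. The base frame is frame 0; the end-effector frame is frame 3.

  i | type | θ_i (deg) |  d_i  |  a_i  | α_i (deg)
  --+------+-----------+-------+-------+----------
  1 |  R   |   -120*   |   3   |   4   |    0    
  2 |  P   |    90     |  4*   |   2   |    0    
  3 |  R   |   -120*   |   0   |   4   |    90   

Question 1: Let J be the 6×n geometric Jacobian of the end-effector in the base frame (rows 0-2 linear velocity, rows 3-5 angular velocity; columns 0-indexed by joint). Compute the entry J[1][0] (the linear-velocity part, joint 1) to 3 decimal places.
axis z_0 = ẑ; lever o_n−o_0 = (-3.7321,-6.4641,7.0000)
cross product → J_v[:, 0] = (6.4641,-3.7321,0.0000)
J_ω[:, 0] = z_0
entry J[1][0] = -3.7321

-3.732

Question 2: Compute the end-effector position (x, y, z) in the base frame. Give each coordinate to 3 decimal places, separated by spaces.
after link 1: o_1 = (-2.0000, -3.4641, 3.0000)
after link 2: o_2 = (-0.2679, -4.4641, 7.0000)
after link 3: o_3 = (-3.7321, -6.4641, 7.0000)

-3.732 -6.464 7.000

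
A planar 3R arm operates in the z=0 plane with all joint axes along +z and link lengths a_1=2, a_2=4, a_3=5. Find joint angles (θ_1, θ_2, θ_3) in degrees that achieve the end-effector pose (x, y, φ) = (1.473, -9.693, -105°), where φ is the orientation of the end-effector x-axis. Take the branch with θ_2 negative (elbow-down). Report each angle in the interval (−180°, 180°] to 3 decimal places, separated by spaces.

wrist centre = target − a_3·(cos φ, sin φ) = (2.7671, -4.8634)
cos θ_2 = (31.3092−2²−4²)/(2·2·4) = 0.7068; θ_2 = -45.0229° (elbow-down)
β = atan2(-4.8634,2.7671) = -60.3616°; ψ = atan2(-2.8296,4.8273) = -30.3770°
θ_1 = β − ψ = -29.9846°
θ_3 = φ − θ_1 − θ_2 = -29.9926° (wrapped to (-180°,180°])

-29.985 -45.023 -29.993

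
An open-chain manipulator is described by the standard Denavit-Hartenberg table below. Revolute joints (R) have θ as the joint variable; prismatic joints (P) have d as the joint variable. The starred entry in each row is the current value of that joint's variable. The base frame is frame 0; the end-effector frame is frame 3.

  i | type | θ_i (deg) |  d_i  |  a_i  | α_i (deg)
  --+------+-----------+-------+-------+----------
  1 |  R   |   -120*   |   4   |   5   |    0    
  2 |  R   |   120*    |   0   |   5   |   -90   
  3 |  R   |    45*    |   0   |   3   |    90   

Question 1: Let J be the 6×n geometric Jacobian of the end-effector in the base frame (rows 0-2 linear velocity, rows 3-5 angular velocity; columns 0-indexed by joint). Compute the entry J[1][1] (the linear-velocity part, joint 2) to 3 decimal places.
7.121

axis z_1 = (0.0000,0.0000,1.0000); lever o_n−o_1 = (7.1213,0.0000,-2.1213)
cross product → J_v[:, 1] = (-0.0000,7.1213,0.0000)
J_ω[:, 1] = z_1
entry J[1][1] = 7.1213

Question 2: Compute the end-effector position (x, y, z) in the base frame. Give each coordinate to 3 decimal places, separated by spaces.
4.621 -4.330 1.879

after link 1: o_1 = (-2.5000, -4.3301, 4.0000)
after link 2: o_2 = (2.5000, -4.3301, 4.0000)
after link 3: o_3 = (4.6213, -4.3301, 1.8787)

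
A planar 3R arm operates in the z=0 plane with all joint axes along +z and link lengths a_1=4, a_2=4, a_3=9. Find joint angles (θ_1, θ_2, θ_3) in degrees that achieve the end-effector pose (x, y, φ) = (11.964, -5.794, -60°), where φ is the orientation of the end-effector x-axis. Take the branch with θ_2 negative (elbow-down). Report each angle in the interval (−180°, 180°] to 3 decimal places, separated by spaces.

30.003 -30.002 -60.001

wrist centre = target − a_3·(cos φ, sin φ) = (7.4640, 2.0002)
cos θ_2 = (59.7122−4²−4²)/(2·4·4) = 0.8660; θ_2 = -30.0022° (elbow-down)
β = atan2(2.0002,7.4640) = 15.0018°; ψ = atan2(-2.0001,7.4640) = -15.0011°
θ_1 = β − ψ = 30.0029°
θ_3 = φ − θ_1 − θ_2 = -60.0008° (wrapped to (-180°,180°])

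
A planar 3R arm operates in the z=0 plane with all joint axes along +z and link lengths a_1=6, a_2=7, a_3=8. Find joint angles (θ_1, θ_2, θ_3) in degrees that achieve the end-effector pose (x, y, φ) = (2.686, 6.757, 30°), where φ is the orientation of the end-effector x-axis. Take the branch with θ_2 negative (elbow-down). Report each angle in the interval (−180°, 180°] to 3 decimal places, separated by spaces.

wrist centre = target − a_3·(cos φ, sin φ) = (-4.2422, 2.7570)
cos θ_2 = (25.5973−6²−7²)/(2·6·7) = -0.7072; θ_2 = -135.0055° (elbow-down)
β = atan2(2.7570,-4.2422) = 146.9802°; ψ = atan2(-4.9493,1.0498) = -78.0246°
θ_1 = β − ψ = 225.0049°
θ_3 = φ − θ_1 − θ_2 = -59.9994° (wrapped to (-180°,180°])

-134.995 -135.005 -59.999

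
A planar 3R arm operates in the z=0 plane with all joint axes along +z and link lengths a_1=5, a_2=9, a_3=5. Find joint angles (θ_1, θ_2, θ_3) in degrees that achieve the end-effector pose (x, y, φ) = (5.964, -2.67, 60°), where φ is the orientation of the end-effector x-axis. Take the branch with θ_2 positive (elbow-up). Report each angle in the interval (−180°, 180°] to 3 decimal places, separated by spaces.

-150.000 119.999 90.001

wrist centre = target − a_3·(cos φ, sin φ) = (3.4640, -7.0001)
cos θ_2 = (61.0011−5²−9²)/(2·5·9) = -0.5000; θ_2 = 119.9992° (elbow-up)
β = atan2(-7.0001,3.4640) = -63.6716°; ψ = atan2(7.7943,0.5001) = 86.3287°
θ_1 = β − ψ = -150.0003°
θ_3 = φ − θ_1 − θ_2 = 90.0011° (wrapped to (-180°,180°])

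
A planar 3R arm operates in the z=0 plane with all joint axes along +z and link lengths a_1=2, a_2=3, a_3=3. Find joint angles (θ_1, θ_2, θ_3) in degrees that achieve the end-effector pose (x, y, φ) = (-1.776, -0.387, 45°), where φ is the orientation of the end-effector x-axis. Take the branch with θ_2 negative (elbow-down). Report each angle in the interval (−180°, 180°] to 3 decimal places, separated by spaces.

wrist centre = target − a_3·(cos φ, sin φ) = (-3.8973, -2.5083)
cos θ_2 = (21.4808−2²−3²)/(2·2·3) = 0.7067; θ_2 = -45.0304° (elbow-down)
β = atan2(-2.5083,-3.8973) = -147.2346°; ψ = atan2(-2.1224,4.1202) = -27.2545°
θ_1 = β − ψ = -119.9801°
θ_3 = φ − θ_1 − θ_2 = -149.9894° (wrapped to (-180°,180°])

-119.980 -45.030 -149.989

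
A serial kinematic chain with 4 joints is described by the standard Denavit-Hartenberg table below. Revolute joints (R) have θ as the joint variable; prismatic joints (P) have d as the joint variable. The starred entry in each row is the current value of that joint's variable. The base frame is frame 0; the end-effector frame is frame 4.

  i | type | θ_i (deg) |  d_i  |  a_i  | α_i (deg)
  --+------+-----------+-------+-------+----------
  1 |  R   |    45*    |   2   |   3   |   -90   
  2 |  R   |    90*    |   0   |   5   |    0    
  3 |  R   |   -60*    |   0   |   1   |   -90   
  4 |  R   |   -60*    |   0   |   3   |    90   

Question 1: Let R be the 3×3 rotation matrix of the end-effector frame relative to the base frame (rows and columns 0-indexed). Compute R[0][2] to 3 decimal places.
-0.884

End-effector z-axis (col 2 of R) = (-0.8839,-0.1768,0.4330)
R[0][2] = -0.8839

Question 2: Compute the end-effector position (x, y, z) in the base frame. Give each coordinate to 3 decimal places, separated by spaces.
1.815 5.489 -4.250

after link 1: o_1 = (2.1213, 2.1213, 2.0000)
after link 2: o_2 = (2.1213, 2.1213, -3.0000)
after link 3: o_3 = (2.7337, 2.7337, -3.5000)
after link 4: o_4 = (1.8151, 5.4894, -4.2500)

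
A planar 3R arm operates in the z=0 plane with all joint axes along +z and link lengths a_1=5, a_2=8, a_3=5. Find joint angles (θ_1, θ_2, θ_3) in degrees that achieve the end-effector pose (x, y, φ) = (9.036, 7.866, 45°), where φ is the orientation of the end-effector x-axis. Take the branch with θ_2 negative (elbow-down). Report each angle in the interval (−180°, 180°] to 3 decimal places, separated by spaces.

119.994 -119.993 44.999

wrist centre = target − a_3·(cos φ, sin φ) = (5.5005, 4.3305)
cos θ_2 = (49.0081−5²−8²)/(2·5·8) = -0.4999; θ_2 = -119.9933° (elbow-down)
β = atan2(4.3305,5.5005) = 38.2130°; ψ = atan2(-6.9287,1.0008) = -81.7808°
θ_1 = β − ψ = 119.9938°
θ_3 = φ − θ_1 − θ_2 = 44.9995° (wrapped to (-180°,180°])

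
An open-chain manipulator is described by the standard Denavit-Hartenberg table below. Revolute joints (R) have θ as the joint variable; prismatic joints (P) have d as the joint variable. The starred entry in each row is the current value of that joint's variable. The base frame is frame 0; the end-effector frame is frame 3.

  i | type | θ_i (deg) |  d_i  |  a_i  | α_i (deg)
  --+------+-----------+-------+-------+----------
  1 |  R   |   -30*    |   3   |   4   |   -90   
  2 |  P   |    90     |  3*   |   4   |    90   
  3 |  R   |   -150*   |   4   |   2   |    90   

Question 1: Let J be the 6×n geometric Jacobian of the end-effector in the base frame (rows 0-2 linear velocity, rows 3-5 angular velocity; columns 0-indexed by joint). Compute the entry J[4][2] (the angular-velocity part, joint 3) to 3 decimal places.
-0.500

axis z_2 = (0.8660,-0.5000,0.0000); lever o_n−o_2 = (2.9641,-2.8660,1.7321)
cross product → J_v[:, 2] = (-0.8660,-1.5000,-1.0000)
J_ω[:, 2] = z_2
entry J[4][2] = -0.5000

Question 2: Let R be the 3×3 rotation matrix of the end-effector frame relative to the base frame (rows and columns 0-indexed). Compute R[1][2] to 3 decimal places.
End-effector z-axis (col 2 of R) = (0.4330,0.7500,0.5000)
R[1][2] = 0.7500

0.750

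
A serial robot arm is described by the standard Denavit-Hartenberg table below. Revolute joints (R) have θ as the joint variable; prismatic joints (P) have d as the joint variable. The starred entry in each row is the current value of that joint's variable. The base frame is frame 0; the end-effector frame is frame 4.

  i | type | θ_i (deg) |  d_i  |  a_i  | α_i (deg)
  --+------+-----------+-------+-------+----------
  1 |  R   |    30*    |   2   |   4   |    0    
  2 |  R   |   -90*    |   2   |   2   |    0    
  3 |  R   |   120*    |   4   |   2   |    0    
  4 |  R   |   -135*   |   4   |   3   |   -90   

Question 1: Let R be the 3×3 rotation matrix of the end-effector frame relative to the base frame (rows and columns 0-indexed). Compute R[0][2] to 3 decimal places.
End-effector z-axis (col 2 of R) = (0.9659,0.2588,0.0000)
R[0][2] = 0.9659

0.966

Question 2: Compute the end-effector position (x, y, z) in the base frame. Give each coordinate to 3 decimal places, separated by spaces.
after link 1: o_1 = (3.4641, 2.0000, 2.0000)
after link 2: o_2 = (4.4641, 0.2679, 4.0000)
after link 3: o_3 = (5.4641, 2.0000, 8.0000)
after link 4: o_4 = (6.2406, -0.8978, 12.0000)

6.241 -0.898 12.000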